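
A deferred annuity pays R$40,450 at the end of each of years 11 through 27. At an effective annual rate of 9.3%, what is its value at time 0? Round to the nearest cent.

PV at t=10 (ordinary 17-year annuity): 40450 × a(17|0.093) = 40450 × 8.381455 = 339,029.8467
PV₀ = 339,029.8467 / (1+0.093)^10 = 339,029.8467 / 2.433333 = 139,327.3297

R$139,327.33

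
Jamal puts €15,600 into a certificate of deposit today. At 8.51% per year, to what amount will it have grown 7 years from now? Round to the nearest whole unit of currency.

€27,632

15,600 × (1+0.0851)^7 = 15,600 × 1.771285 = 27,632.0396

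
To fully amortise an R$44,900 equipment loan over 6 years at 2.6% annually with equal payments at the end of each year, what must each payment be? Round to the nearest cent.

R$8,178.88

PMT = 44900 / ( [1 − (1+0.026)^(−6)] / 0.026 ) = 44900 / 5.489751 = 8,178.8768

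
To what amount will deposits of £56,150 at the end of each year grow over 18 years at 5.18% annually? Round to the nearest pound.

£1,606,424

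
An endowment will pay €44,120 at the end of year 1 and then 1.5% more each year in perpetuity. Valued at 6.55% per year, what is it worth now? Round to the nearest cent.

€873,663.37

PV = PMT / (i − g) = 44120 / (0.0655 − 0.015) = 44120 / 0.050500 = 873,663.3663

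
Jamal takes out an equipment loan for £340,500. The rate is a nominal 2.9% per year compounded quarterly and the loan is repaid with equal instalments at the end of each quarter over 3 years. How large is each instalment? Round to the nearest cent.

£29,729.88

i = 0.029/4 = 0.00725 per quarter; n = 3·4 = 12.
Annuity-PV factor = 11.453124; PMT = 340500 / 11.453124 = 29,729.8788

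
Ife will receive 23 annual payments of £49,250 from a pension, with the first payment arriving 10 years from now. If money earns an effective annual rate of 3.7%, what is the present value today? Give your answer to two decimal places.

£543,650.09

PV at t=9 (ordinary 23-year annuity): 49250 × a(23|0.037) = 49250 × 15.308126 = 753,925.2154
PV₀ = 753,925.2154 / (1+0.037)^9 = 753,925.2154 / 1.386784 = 543,650.0862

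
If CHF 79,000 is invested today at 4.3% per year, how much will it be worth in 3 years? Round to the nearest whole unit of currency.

CHF 89,635

79,000 × (1+0.043)^3 = 79,000 × 1.134627 = 89,635.4941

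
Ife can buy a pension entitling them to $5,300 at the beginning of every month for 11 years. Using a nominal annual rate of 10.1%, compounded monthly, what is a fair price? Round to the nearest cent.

Periodic rate i = 0.101/12 = 0.00841667; n = 11 × 12 = 132 periods.
PV = PMT · [1 − (1+i)^(−n)] / i × (1+i) = 5300 · 80.182442 = 424,966.9450
Payments are at the start of each period, so multiply by (1+i).

$424,966.95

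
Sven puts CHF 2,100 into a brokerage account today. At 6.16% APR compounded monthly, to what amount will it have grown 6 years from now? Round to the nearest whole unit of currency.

i = 0.0616/12 = 0.00513333 per month; n = 6·12 = 72.
2,100 × (1+0.00513333)^72 = 2,100 × 1.445788 = 3,036.1551

CHF 3,036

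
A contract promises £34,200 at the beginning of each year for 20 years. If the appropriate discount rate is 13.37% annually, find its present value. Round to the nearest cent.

£266,422.74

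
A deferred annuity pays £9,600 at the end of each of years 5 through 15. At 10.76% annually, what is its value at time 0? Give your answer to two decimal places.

£40,020.00

PV at t=4 (ordinary 11-year annuity): 9600 × a(11|0.1076) = 9600 × 6.273900 = 60,229.4424
Discount back 4 years: 60,229.4424 × (1+0.1076)^(−4) = 60,229.4424 × 0.664459 = 40,019.9972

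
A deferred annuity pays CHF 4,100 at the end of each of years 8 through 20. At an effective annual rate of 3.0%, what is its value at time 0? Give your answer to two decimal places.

Value one period before first payment (t=7): 4100 × [1 − (1+0.03)^(−13)] / 0.03 = 4100 × 10.634955 = 43,603.3169
Discount back 7 years: 43,603.3169 × (1+0.03)^(−7) = 43,603.3169 × 0.813092 = 35,453.4868

CHF 35,453.49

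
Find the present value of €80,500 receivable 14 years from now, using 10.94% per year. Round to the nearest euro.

€18,817

PV = 80,500 / (1 + 0.1094)^14 = 80,500 / 4.277936 = 18,817.4867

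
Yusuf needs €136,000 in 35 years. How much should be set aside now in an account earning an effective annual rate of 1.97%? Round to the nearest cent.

€68,707.51

PV = 136,000 / (1 + 0.0197)^35 = 136,000 / 1.979405 = 68,707.5136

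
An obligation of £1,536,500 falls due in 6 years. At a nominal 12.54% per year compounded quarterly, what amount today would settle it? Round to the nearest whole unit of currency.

With 4 periods per year: i = 0.03135, n = 24.
PV = FV·(1+i)^(−n) = 1,536,500 × 0.476710 = 732,464.8942

£732,465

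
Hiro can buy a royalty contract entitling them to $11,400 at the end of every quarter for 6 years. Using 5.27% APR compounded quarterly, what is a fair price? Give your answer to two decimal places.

With 4 periods per year: i = 0.013175, n = 24.
PV = 11400 × [1 − (1+0.013175)^(−24)] / 0.013175 = 11400 × 20.461457 = 233,260.6082

$233,260.61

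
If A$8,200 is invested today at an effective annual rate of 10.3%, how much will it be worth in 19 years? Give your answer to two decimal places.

FV = PV·(1+i)^n = 8,200 × 6.440725 = 52,813.9426

A$52,813.94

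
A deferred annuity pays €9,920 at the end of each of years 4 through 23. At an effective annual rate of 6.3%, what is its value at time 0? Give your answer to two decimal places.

€92,462.19

PV at t=3 (ordinary 20-year annuity): 9920 × a(20|0.063) = 9920 × 11.195727 = 111,061.6154
PV₀ = 111,061.6154 / (1+0.063)^3 = 111,061.6154 / 1.201157 = 92,462.1936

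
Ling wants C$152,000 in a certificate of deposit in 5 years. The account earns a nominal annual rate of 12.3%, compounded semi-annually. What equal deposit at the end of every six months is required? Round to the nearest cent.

C$11,450.94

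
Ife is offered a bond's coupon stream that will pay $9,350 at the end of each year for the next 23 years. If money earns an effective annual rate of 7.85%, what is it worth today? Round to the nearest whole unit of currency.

$98,163

PV = PMT · [1 − (1+i)^(−n)] / i = 9350 · 10.498756 = 98,163.3694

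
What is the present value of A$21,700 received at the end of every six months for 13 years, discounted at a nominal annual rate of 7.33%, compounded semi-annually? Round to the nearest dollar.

i = 0.0733/2 = 0.03665 per half-year; n = 13·2 = 26.
Annuity factor a(26|0.03665) = 16.582511; PV = 21700 × 16.582511 = 359,840.4785

A$359,840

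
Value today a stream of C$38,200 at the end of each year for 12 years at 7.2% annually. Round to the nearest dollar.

C$300,203

PV = 38200 × [1 − (1+0.072)^(−12)] / 0.072 = 38200 × 7.858712 = 300,202.7839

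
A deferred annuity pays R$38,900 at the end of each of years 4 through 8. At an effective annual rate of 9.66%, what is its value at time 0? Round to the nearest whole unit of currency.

PV at t=3 (ordinary 5-year annuity): 38900 × a(5|0.0966) = 38900 × 3.823944 = 148,751.4226
PV₀ = 148,751.4226 / (1+0.0966)^3 = 148,751.4226 / 1.318696 = 112,801.8969

R$112,802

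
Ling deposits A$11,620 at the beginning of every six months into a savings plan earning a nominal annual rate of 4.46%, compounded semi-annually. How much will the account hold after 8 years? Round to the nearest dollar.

i = 0.0446/2 = 0.0223 per half-year; n = 8·2 = 16.
FV = 11620 × [(1+0.0223)^16 − 1] / 0.0223 × (1+i) = 11620 × 19.398951 = 225,415.8148
(annuity-due: payments at period start, so ×(1+i).)

A$225,416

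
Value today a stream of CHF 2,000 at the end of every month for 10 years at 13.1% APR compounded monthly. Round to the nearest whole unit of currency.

With 12 periods per year: i = 0.0109167, n = 120.
PV = 2000 × [1 − (1+0.0109167)^(−120)] / 0.0109167 = 2000 × 66.710632 = 133,421.2636

CHF 133,421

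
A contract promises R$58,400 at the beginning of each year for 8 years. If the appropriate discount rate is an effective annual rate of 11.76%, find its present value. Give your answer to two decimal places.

R$326,964.03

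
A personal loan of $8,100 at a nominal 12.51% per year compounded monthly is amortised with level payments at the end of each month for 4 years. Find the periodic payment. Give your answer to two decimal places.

$215.34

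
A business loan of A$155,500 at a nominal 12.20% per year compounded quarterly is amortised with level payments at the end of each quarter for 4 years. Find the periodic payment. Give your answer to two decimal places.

With 4 periods per year: i = 0.0305, n = 16.
PMT = 155500 / ( [1 − (1+0.0305)^(−16)] / 0.0305 ) = 155500 / 12.513222 = 12,426.8551

A$12,426.86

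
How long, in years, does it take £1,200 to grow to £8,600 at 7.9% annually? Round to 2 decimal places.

25.90 years

(1+i)^n = 8600/1200 = 7.16667, so n = ln 7.16667 / ln 1.079 = 25.9019 years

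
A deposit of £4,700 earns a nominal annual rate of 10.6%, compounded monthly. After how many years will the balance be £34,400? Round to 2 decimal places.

Periodic rate i = 0.106/12 = 0.00883333.
n = ln(34400/4700) / ln(1+0.00883333) = ln(7.31915) / 0.008795 = 226.3327 months
= 226.3327/12 years

18.86 years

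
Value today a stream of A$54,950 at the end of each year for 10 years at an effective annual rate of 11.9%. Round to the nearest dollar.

Annuity factor a(10|0.119) = 5.673427; PV = 54950 × 5.673427 = 311,754.8237

A$311,755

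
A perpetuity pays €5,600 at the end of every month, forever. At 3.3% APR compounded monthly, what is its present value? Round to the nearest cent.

Periodic rate i = 0.033/12 = 0.00275.
PV = PMT / i = 5600 / 0.00275 = 2,036,363.6364

€2,036,363.64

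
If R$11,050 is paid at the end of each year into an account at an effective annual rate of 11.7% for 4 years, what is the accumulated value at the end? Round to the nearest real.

R$52,580

FV = PMT · [(1+i)^n − 1] / i = 11050 · 4.758358 = 52,579.8516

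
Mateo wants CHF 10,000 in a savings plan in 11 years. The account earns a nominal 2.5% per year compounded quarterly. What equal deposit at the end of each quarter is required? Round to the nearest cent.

CHF 198.16

i = 0.025/4 = 0.00625 per quarter; n = 11·4 = 44.
FV-annuity factor = 50.464713; PMT = 10000 / 50.464713 = 198.1583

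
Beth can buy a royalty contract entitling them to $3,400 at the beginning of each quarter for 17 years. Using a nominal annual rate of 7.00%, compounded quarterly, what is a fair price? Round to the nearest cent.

With 4 periods per year: i = 0.0175, n = 68.
Annuity factor a(68|0.0175) × (1+i) = 40.271565; PV = 3400 × 40.271565 = 136,923.3213
(annuity-due: payments at period start, so ×(1+i).)

$136,923.32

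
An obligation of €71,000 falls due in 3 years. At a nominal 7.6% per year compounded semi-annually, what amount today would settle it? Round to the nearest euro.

Periodic rate i = 0.076/2 = 0.038; n = 3 × 2 = 6 periods.
PV = 71,000 / (1 + 0.038)^6 = 71,000 / 1.250789 = 56,764.1616

€56,764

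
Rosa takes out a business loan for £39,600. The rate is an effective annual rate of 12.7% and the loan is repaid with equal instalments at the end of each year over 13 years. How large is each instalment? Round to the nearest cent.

£6,376.92

Annuity-PV factor = 6.209893; PMT = 39600 / 6.209893 = 6,376.9215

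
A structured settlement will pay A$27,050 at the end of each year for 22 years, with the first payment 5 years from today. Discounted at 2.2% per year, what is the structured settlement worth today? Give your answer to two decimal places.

A$428,777.70

Value one period before first payment (t=4): 27050 × [1 − (1+0.022)^(−22)] / 0.022 = 27050 × 17.292927 = 467,773.6729
Discount back 4 years: 467,773.6729 × (1+0.022)^(−4) = 467,773.6729 × 0.916635 = 428,777.7017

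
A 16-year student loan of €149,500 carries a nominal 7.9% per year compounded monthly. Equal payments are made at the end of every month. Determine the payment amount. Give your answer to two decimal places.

€1,374.01

i = 0.079/12 = 0.00658333 per month; n = 16·12 = 192.
Annuity-PV factor = 108.805907; PMT = 149500 / 108.805907 = 1,374.0063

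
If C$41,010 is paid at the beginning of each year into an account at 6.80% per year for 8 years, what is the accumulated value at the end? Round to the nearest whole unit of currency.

C$446,142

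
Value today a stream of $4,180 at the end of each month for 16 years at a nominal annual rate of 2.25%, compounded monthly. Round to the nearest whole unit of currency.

i = 0.0225/12 = 0.001875 per month; n = 16·12 = 192.
Annuity factor a(192|0.001875) = 161.113847; PV = 4180 × 161.113847 = 673,455.8790

$673,456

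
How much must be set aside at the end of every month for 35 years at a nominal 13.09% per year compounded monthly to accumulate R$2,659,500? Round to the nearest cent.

R$307.75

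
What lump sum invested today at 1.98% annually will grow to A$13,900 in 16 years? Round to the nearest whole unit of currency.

Discount factor = (1+0.0198)^(−16) = 0.730735; PV = 13,900 × 0.730735 = 10,157.2158

A$10,157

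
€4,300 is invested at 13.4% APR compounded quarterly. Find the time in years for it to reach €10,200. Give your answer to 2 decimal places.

6.55 years

Periodic rate i = 0.134/4 = 0.0335.
(1+i)^n = 10200/4300 = 2.37209, so n = ln 2.37209 / ln 1.0335 = 26.2138 quarters
= 26.2138/4 years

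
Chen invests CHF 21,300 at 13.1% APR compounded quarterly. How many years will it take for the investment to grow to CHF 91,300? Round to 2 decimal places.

11.29 years

Periodic rate i = 0.131/4 = 0.03275.
(1+i)^n = 91300/21300 = 4.28638, so n = ln 4.28638 / ln 1.03275 = 45.1648 quarters
= 45.1648/4 years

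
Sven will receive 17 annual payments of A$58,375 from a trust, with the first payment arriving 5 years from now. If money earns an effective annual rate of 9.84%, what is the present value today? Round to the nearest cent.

A$324,904.85

Value one period before first payment (t=4): 58375 × [1 − (1+0.0984)^(−17)] / 0.0984 = 58375 × 8.101611 = 472,931.5496
Discount back 4 years: 472,931.5496 × (1+0.0984)^(−4) = 472,931.5496 × 0.687002 = 324,904.8469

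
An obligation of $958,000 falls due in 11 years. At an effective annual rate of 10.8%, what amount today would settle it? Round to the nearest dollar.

$310,047

PV = FV·(1+i)^(−n) = 958,000 × 0.323640 = 310,047.4364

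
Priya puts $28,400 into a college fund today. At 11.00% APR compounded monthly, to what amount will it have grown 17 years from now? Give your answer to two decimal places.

$182,704.54

Periodic rate i = 0.11/12 = 0.00916667; n = 17 × 12 = 204 periods.
FV = 28,400 × (1 + 0.00916667)^204 = 182,704.5435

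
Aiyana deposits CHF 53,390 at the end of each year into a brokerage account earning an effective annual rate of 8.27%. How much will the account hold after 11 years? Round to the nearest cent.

FV = 53390 × [(1+0.0827)^11 − 1] / 0.0827 = 53390 × 16.887142 = 901,604.4910

CHF 901,604.49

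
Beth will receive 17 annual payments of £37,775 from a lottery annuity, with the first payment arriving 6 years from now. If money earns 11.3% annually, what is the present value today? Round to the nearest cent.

£164,014.12

PV at t=5 (ordinary 17-year annuity): 37775 × a(17|0.113) = 37775 × 7.415707 = 280,128.3464
Discount back 5 years: 280,128.3464 × (1+0.113)^(−5) = 280,128.3464 × 0.585496 = 164,014.1192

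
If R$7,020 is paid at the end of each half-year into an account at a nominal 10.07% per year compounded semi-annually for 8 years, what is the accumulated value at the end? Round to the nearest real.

Periodic rate i = 0.1007/2 = 0.05035; n = 8 × 2 = 16 periods.
FV = PMT · [(1+i)^n − 1] / i = 7020 · 23.724841 = 166,548.3827

R$166,548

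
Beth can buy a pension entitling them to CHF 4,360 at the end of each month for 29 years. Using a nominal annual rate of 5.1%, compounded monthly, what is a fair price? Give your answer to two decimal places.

With 12 periods per year: i = 0.00425, n = 348.
PV = PMT · [1 − (1+i)^(−n)] / i = 4360 · 181.510426 = 791,385.4568

CHF 791,385.46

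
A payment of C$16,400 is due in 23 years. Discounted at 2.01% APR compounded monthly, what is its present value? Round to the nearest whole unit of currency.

C$10,333

With 12 periods per year: i = 0.001675, n = 276.
PV = 16,400 / (1 + 0.001675)^276 = 16,400 / 1.587108 = 10,333.2627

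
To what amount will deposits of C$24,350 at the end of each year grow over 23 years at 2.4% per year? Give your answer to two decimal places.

FV = PMT · [(1+i)^n − 1] / i = 24350 · 30.226524 = 736,015.8703

C$736,015.87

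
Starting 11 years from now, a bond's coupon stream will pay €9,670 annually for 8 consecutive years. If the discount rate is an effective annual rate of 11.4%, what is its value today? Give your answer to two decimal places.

€16,668.06

Value one period before first payment (t=10): 9670 × [1 − (1+0.114)^(−8)] / 0.114 = 9670 × 5.073532 = 49,061.0547
Discount back 10 years: 49,061.0547 × (1+0.114)^(−10) = 49,061.0547 × 0.339741 = 16,668.0568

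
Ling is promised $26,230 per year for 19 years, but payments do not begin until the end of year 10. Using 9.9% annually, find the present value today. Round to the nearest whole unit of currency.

$94,442

Value one period before first payment (t=9): 26230 × [1 − (1+0.099)^(−19)] / 0.099 = 26230 × 8.420626 = 220,873.0113
Discount back 9 years: 220,873.0113 × (1+0.099)^(−9) = 220,873.0113 × 0.427583 = 94,441.6183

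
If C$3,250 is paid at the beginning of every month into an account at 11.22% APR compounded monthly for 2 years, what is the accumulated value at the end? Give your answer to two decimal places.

With 12 periods per year: i = 0.00935, n = 24.
FV = 3250 × [(1+0.00935)^24 − 1] / 0.00935 × (1+i) = 3250 × 27.016831 = 87,804.7004
(annuity-due: payments at period start, so ×(1+i).)

C$87,804.70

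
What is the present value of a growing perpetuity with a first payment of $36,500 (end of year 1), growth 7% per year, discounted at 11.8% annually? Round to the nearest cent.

PV = D₁/(r − g) = 36500/(0.118 − 0.07) = 760,416.6667

$760,416.67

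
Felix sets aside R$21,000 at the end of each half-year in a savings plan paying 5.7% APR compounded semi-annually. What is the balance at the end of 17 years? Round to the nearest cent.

R$1,178,827.02

With 2 periods per year: i = 0.0285, n = 34.
FV = 21000 × [(1+0.0285)^34 − 1] / 0.0285 = 21000 × 56.134620 = 1,178,827.0199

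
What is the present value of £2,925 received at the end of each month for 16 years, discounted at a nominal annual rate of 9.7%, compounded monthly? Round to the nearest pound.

£284,726

i = 0.097/12 = 0.00808333 per month; n = 16·12 = 192.
PV = 2925 × [1 − (1+0.00808333)^(−192)] / 0.00808333 = 2925 × 97.342315 = 284,726.2726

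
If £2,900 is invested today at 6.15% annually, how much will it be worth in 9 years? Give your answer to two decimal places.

2,900 × (1+0.0615)^9 = 2,900 × 1.711118 = 4,962.2425

£4,962.24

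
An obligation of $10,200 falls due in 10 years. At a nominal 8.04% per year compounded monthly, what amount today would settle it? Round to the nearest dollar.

Periodic rate i = 0.0804/12 = 0.0067; n = 10 × 12 = 120 periods.
Discount factor = (1+0.0067)^(−120) = 0.448737; PV = 10,200 × 0.448737 = 4,577.1162

$4,577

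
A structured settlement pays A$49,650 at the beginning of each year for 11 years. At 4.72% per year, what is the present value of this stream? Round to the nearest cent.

A$438,301.19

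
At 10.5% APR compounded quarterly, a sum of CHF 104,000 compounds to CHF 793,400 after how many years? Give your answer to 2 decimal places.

19.60 years

Periodic rate i = 0.105/4 = 0.02625.
n = ln(793400/104000) / ln(1+0.02625) = ln(7.62885) / 0.025911 = 78.4187 quarters
= 78.4187/4 years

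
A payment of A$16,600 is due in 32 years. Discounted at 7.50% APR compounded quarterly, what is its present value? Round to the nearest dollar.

A$1,540

Periodic rate i = 0.075/4 = 0.01875; n = 32 × 4 = 128 periods.
Discount factor = (1+0.01875)^(−128) = 0.092757; PV = 16,600 × 0.092757 = 1,539.7581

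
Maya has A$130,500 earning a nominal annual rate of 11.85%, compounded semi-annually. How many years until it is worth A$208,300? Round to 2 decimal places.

Periodic rate i = 0.1185/2 = 0.05925.
n = ln(208300/130500) / ln(1+0.05925) = ln(1.59617) / 0.057561 = 8.1236 half-years
= 8.1236/2 years

4.06 years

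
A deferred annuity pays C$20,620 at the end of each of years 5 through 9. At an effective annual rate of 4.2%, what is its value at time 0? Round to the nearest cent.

C$77,431.82

Value one period before first payment (t=4): 20620 × [1 − (1+0.042)^(−5)] / 0.042 = 20620 × 4.426920 = 91,283.0940
Discount back 4 years: 91,283.0940 × (1+0.042)^(−4) = 91,283.0940 × 0.848260 = 77,431.8215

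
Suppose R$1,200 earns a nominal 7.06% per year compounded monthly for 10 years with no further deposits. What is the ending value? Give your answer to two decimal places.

Periodic rate i = 0.0706/12 = 0.00588333; n = 10 × 12 = 120 periods.
FV = PV·(1+i)^n = 1,200 × 2.021685 = 2,426.0219

R$2,426.02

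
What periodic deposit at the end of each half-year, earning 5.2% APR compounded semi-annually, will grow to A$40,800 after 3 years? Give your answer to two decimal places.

A$6,371.23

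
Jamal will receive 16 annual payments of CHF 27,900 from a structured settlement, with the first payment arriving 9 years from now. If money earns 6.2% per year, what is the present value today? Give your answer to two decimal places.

CHF 171,885.50

Value one period before first payment (t=8): 27900 × [1 − (1+0.062)^(−16)] / 0.062 = 27900 × 9.968531 = 278,122.0181
Discount back 8 years: 278,122.0181 × (1+0.062)^(−8) = 278,122.0181 × 0.618022 = 171,885.4985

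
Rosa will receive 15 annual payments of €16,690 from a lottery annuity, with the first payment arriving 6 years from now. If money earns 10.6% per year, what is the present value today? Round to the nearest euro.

€74,151

PV at t=5 (ordinary 15-year annuity): 16690 × a(15|0.106) = 16690 × 7.352506 = 122,713.3299
PV₀ = 122,713.3299 / (1+0.106)^5 = 122,713.3299 / 1.654915 = 74,150.8453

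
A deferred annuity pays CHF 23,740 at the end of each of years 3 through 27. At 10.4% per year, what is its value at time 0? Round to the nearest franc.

CHF 171,501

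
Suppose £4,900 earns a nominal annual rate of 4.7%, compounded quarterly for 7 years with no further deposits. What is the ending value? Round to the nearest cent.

£6,795.89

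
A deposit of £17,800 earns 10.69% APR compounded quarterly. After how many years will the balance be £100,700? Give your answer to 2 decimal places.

16.43 years

Periodic rate i = 0.1069/4 = 0.026725.
n = ln(100700/17800) / ln(1+0.026725) = ln(5.65730) / 0.026374 = 65.7063 quarters
= 65.7063/4 years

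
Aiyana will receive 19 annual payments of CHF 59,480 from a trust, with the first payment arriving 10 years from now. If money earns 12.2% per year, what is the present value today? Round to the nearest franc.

Value one period before first payment (t=9): 59480 × [1 − (1+0.122)^(−19)] / 0.122 = 59480 × 7.276747 = 432,820.8880
Discount back 9 years: 432,820.8880 × (1+0.122)^(−9) = 432,820.8880 × 0.354866 = 153,593.3806

CHF 153,593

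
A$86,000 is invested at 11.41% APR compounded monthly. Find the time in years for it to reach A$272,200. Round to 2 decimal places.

10.15 years

Periodic rate i = 0.1141/12 = 0.00950833.
n = ln(272200/86000) / ln(1+0.00950833) = ln(3.16512) / 0.009463 = 121.7520 months
= 121.7520/12 years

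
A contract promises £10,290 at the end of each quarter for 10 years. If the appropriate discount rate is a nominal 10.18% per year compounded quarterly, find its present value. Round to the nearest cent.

With 4 periods per year: i = 0.02545, n = 40.
PV = PMT · [1 − (1+i)^(−n)] / i = 10290 · 24.913600 = 256,360.9437

£256,360.94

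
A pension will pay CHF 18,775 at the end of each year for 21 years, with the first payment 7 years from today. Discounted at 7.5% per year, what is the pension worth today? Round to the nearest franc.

Value one period before first payment (t=6): 18775 × [1 − (1+0.075)^(−21)] / 0.075 = 18775 × 10.413480 = 195,513.0933
Discount back 6 years: 195,513.0933 × (1+0.075)^(−6) = 195,513.0933 × 0.647962 = 126,684.9608

CHF 126,685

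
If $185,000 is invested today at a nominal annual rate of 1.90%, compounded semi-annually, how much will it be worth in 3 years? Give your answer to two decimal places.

$195,798.64

With 2 periods per year: i = 0.0095, n = 6.
FV = PV·(1+i)^n = 185,000 × 1.058371 = 195,798.6387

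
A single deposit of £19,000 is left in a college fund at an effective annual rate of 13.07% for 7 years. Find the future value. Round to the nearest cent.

FV = PV·(1+i)^n = 19,000 × 2.362826 = 44,893.6944

£44,893.69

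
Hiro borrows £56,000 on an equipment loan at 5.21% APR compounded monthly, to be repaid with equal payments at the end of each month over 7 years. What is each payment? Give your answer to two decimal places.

i = 0.0521/12 = 0.00434167 per month; n = 7·12 = 84.
Annuity-PV factor = 70.260269; PMT = 56000 / 70.260269 = 797.0365

£797.04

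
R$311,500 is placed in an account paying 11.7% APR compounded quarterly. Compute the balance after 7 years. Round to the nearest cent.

i = 0.117/4 = 0.02925 per quarter; n = 7·4 = 28.
FV = PV·(1+i)^n = 311,500 × 2.241736 = 698,300.8485

R$698,300.85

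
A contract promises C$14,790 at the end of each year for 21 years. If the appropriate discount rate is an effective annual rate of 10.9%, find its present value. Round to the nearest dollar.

C$120,236

PV = 14790 × [1 − (1+0.109)^(−21)] / 0.109 = 14790 × 8.129565 = 120,236.2688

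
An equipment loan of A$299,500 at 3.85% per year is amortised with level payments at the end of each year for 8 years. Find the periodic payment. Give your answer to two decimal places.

A$44,208.97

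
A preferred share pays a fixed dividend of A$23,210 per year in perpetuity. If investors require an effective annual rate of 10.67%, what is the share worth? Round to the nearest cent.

PV = C/r = 23210/0.1067 = 217,525.7732

A$217,525.77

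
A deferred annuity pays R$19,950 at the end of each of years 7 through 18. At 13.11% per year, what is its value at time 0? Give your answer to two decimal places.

R$56,096.50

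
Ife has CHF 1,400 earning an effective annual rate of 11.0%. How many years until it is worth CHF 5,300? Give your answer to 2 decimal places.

n = ln(5300/1400) / ln(1+0.11) = ln(3.78571) / 0.104360 = 12.7562 years

12.76 years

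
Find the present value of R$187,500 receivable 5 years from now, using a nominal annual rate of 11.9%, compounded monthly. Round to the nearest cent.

i = 0.119/12 = 0.00991667 per month; n = 5·12 = 60.
Discount factor = (1+0.00991667)^(−60) = 0.553181; PV = 187,500 × 0.553181 = 103,721.5281

R$103,721.53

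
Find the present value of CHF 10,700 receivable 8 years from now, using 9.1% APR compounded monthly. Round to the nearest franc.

i = 0.091/12 = 0.00758333 per month; n = 8·12 = 96.
Discount factor = (1+0.00758333)^(−96) = 0.484202; PV = 10,700 × 0.484202 = 5,180.9591

CHF 5,181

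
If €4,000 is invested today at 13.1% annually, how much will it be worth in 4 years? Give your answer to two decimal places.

FV = 4,000 × (1 + 0.131)^4 = 6,545.0115

€6,545.01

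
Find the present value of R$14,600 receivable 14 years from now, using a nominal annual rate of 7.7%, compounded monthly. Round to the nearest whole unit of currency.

Periodic rate i = 0.077/12 = 0.00641667; n = 14 × 12 = 168 periods.
PV = 14,600 / (1 + 0.00641667)^168 = 14,600 / 2.928693 = 4,985.1594

R$4,985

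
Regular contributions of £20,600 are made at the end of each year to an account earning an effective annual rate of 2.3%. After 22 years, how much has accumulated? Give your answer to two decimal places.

£581,425.47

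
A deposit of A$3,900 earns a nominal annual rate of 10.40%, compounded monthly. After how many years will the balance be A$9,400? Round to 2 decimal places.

8.50 years

Periodic rate i = 0.104/12 = 0.00866667.
(1+i)^n = 9400/3900 = 2.41026, so n = ln 2.41026 / ln 1.00867 = 101.9469 months
= 101.9469/12 years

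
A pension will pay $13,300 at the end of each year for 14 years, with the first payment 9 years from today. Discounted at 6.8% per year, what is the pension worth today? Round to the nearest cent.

PV at t=8 (ordinary 14-year annuity): 13300 × a(14|0.068) = 13300 × 8.851332 = 117,722.7149
PV₀ = 117,722.7149 / (1+0.068)^8 = 117,722.7149 / 1.692661 = 69,548.8971

$69,548.90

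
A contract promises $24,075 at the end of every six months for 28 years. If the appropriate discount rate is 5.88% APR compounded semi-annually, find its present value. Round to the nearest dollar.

i = 0.0588/2 = 0.0294 per half-year; n = 28·2 = 56.
Annuity factor a(56|0.0294) = 27.300252; PV = 24075 × 27.300252 = 657,253.5751

$657,254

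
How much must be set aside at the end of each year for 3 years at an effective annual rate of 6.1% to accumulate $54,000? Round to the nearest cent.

$16,945.32

PMT = 54000 / ( [(1+0.061)^3 − 1] / 0.061 ) = 54000 / 3.186721 = 16,945.3178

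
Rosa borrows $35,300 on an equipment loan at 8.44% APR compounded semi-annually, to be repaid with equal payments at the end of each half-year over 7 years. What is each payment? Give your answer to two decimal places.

i = 0.0844/2 = 0.0422 per half-year; n = 7·2 = 14.
Annuity-PV factor = 10.411345; PMT = 35300 / 10.411345 = 3,390.5321

$3,390.53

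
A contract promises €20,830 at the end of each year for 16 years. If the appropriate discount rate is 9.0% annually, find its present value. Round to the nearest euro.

€173,151

PV = PMT · [1 − (1+i)^(−n)] / i = 20830 · 8.312558 = 173,150.5872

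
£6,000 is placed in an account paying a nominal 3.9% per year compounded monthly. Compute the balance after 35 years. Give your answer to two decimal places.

With 12 periods per year: i = 0.00325, n = 420.
6,000 × (1+0.00325)^420 = 6,000 × 3.907066 = 23,442.3951

£23,442.40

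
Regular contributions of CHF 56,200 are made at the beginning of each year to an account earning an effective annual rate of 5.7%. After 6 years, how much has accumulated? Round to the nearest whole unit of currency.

CHF 411,239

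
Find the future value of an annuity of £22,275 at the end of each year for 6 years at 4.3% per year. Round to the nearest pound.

FV = PMT · [(1+i)^n − 1] / i = 22275 · 6.683193 = 148,868.1300

£148,868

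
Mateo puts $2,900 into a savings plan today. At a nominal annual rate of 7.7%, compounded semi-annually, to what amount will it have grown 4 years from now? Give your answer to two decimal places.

i = 0.077/2 = 0.0385 per half-year; n = 4·2 = 8.
2,900 × (1+0.0385)^8 = 2,900 × 1.352857 = 3,923.2863

$3,923.29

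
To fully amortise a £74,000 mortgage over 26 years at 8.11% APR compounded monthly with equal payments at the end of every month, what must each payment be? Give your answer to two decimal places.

£569.79

With 12 periods per year: i = 0.00675833, n = 312.
Annuity-PV factor = 129.873430; PMT = 74000 / 129.873430 = 569.7855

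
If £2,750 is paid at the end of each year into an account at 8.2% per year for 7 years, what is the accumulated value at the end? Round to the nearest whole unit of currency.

£24,688

Accumulation factor s(7|0.082) = 8.977614; FV = 2750 × 8.977614 = 24,688.4374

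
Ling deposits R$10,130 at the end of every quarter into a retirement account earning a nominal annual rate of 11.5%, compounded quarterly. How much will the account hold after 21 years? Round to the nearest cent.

Periodic rate i = 0.115/4 = 0.02875; n = 21 × 4 = 84 periods.
Accumulation factor s(84|0.02875) = 341.391934; FV = 10130 × 341.391934 = 3,458,300.2896

R$3,458,300.29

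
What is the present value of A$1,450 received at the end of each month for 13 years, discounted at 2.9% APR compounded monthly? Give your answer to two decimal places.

With 12 periods per year: i = 0.00241667, n = 156.
PV = PMT · [1 − (1+i)^(−n)] / i = 1450 · 129.836646 = 188,263.1366

A$188,263.14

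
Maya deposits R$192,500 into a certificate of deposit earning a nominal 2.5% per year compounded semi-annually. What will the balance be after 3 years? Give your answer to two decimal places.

R$207,396.26

i = 0.025/2 = 0.0125 per half-year; n = 3·2 = 6.
FV = 192,500 × (1 + 0.0125)^6 = 207,396.2623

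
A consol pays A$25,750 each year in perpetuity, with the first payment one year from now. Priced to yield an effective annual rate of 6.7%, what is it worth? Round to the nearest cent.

PV = C/r = 25750/0.067 = 384,328.3582

A$384,328.36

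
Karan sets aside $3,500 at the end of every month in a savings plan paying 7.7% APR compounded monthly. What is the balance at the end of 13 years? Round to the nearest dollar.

i = 0.077/12 = 0.00641667 per month; n = 13·12 = 156.
Accumulation factor s(156|0.00641667) = 266.854124; FV = 3500 × 266.854124 = 933,989.4334

$933,989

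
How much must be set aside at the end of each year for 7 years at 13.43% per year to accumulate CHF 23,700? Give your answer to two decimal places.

CHF 2,247.83

PMT = 23700 / ( [(1+0.1343)^7 − 1] / 0.1343 ) = 23700 / 10.543501 = 2,247.8302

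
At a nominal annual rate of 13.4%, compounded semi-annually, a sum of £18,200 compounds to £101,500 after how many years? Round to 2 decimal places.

Periodic rate i = 0.134/2 = 0.067.
n = ln(101500/18200) / ln(1+0.067) = ln(5.57692) / 0.064851 = 26.5013 half-years
= 26.5013/2 years

13.25 years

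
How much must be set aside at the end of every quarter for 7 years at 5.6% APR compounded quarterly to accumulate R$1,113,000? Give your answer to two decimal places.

With 4 periods per year: i = 0.014, n = 28.
PMT = 1.113e+06 / ( [(1+0.014)^28 − 1] / 0.014 ) = 1.113e+06 / 33.994267 = 32,740.8150

R$32,740.81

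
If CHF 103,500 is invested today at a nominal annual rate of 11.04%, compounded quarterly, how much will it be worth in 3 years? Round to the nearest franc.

CHF 143,493

Periodic rate i = 0.1104/4 = 0.0276; n = 3 × 4 = 12 periods.
FV = 103,500 × (1 + 0.0276)^12 = 143,492.5974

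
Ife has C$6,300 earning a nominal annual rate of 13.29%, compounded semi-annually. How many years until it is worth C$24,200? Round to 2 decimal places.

Periodic rate i = 0.1329/2 = 0.06645.
(1+i)^n = 24200/6300 = 3.84127, so n = ln 3.84127 / ln 1.06645 = 20.9186 half-years
= 20.9186/2 years

10.46 years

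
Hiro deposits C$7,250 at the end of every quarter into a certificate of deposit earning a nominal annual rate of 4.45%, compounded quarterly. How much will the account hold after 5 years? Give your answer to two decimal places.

With 4 periods per year: i = 0.011125, n = 20.
FV = PMT · [(1+i)^n − 1] / i = 7250 · 22.261758 = 161,397.7462

C$161,397.75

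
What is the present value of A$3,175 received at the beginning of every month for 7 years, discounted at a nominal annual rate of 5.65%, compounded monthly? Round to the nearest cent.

i = 0.0565/12 = 0.00470833 per month; n = 7·12 = 84.
Annuity factor a(84|0.00470833) × (1+i) = 69.571650; PV = 3175 × 69.571650 = 220,889.9899
Payments are at the start of each period, so multiply by (1+i).

A$220,889.99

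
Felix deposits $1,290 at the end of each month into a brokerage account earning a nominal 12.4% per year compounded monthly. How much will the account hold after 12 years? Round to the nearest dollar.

With 12 periods per year: i = 0.0103333, n = 144.
FV = PMT · [(1+i)^n − 1] / i = 1290 · 328.504591 = 423,770.9226

$423,771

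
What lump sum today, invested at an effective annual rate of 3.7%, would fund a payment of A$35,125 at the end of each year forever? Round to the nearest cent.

A$949,324.32

PV = PMT / i = 35125 / 0.037 = 949,324.3243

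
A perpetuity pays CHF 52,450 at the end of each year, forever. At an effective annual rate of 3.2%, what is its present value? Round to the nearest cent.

PV = PMT / i = 52450 / 0.032 = 1,639,062.5000

CHF 1,639,062.50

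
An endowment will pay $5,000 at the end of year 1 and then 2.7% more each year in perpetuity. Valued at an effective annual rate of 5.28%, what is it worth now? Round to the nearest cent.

PV = D₁/(r − g) = 5000/(0.0528 − 0.027) = 193,798.4496

$193,798.45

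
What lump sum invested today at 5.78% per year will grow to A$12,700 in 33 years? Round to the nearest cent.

A$1,988.32

PV = FV·(1+i)^(−n) = 12,700 × 0.156561 = 1,988.3194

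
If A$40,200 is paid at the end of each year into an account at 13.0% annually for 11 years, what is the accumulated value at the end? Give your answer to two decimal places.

Accumulation factor s(11|0.13) = 21.814317; FV = 40200 × 21.814317 = 876,935.5250

A$876,935.53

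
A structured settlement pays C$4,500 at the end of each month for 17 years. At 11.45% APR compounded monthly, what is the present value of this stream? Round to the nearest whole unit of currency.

With 12 periods per year: i = 0.00954167, n = 204.
Annuity factor a(204|0.00954167) = 89.701679; PV = 4500 × 89.701679 = 403,657.5568

C$403,658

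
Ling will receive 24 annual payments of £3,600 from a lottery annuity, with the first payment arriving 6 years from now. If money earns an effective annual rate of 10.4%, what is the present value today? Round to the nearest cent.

£19,142.76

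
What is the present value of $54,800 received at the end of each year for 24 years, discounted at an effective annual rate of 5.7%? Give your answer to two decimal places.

$707,244.21

PV = PMT · [1 − (1+i)^(−n)] / i = 54800 · 12.905916 = 707,244.2078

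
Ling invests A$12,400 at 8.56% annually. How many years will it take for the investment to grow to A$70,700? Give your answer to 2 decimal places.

21.19 years

(1+i)^n = 70700/12400 = 5.70161, so n = ln 5.70161 / ln 1.0856 = 21.1943 years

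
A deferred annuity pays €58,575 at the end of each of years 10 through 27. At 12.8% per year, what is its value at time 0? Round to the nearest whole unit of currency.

€137,075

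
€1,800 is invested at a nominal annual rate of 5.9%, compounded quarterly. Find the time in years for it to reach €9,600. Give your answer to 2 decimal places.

Periodic rate i = 0.059/4 = 0.01475.
n = ln(9600/1800) / ln(1+0.01475) = ln(5.33333) / 0.014642 = 114.3249 quarters
= 114.3249/4 years

28.58 years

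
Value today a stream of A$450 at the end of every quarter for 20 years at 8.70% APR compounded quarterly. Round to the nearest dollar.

i = 0.087/4 = 0.02175 per quarter; n = 20·4 = 80.
PV = PMT · [1 − (1+i)^(−n)] / i = 450 · 37.755171 = 16,989.8271

A$16,990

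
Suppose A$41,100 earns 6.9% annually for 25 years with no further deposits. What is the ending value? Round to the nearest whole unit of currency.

A$217,914

41,100 × (1+0.069)^25 = 41,100 × 5.302035 = 217,913.6585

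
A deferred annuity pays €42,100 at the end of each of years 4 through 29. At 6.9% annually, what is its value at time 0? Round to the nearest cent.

PV at t=3 (ordinary 26-year annuity): 42100 × a(26|0.069) = 42100 × 11.935755 = 502,495.2658
PV₀ = 502,495.2658 / (1+0.069)^3 = 502,495.2658 / 1.221612 = 411,338.0253

€411,338.03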